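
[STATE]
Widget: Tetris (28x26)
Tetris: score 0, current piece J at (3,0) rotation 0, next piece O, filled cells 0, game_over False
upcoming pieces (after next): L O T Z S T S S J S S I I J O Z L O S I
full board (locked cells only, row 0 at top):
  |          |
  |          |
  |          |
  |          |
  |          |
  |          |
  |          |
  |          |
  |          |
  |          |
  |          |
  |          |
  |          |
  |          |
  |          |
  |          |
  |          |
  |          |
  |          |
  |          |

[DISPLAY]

   █      │Next:            
   ███    │▓▓               
          │▓▓               
          │                 
          │                 
          │                 
          │Score:           
          │0                
          │                 
          │                 
          │                 
          │                 
          │                 
          │                 
          │                 
          │                 
          │                 
          │                 
          │                 
          │                 
          │                 
          │                 
          │                 
          │                 
          │                 
          │                 


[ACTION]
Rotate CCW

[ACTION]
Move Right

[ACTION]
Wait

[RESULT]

          │Next:            
     █    │▓▓               
     █    │▓▓               
    ██    │                 
          │                 
          │                 
          │Score:           
          │0                
          │                 
          │                 
          │                 
          │                 
          │                 
          │                 
          │                 
          │                 
          │                 
          │                 
          │                 
          │                 
          │                 
          │                 
          │                 
          │                 
          │                 
          │                 


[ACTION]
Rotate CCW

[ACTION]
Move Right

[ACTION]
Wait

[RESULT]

          │Next:            
          │▓▓               
     ███  │▓▓               
       █  │                 
          │                 
          │                 
          │Score:           
          │0                
          │                 
          │                 
          │                 
          │                 
          │                 
          │                 
          │                 
          │                 
          │                 
          │                 
          │                 
          │                 
          │                 
          │                 
          │                 
          │                 
          │                 
          │                 


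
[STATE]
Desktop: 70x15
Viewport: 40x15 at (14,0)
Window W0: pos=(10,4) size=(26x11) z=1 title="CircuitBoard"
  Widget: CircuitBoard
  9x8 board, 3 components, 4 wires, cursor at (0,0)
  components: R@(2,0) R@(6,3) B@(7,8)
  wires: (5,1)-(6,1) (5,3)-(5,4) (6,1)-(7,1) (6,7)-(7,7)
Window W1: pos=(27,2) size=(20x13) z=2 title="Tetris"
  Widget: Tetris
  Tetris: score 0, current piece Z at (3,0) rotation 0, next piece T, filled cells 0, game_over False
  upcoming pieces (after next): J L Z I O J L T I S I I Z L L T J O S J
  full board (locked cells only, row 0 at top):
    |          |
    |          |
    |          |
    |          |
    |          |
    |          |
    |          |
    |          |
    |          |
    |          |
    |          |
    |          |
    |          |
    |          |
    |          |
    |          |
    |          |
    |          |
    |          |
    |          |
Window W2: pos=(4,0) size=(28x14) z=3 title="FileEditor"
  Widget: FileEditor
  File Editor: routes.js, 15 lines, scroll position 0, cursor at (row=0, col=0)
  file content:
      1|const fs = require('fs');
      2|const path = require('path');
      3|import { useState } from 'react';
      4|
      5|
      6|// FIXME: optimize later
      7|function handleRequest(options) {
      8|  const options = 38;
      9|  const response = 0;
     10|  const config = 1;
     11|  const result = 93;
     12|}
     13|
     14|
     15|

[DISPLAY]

━━━━━━━━━━━━━━━━━┓                      
or               ┃                      
─────────────────┨━━━━━━━━━━━━━━┓       
= require('fs');▲┃ris           ┃       
h = require('pat█┃──────────────┨       
useState } from ░┃              ┃       
                ░┃              ┃       
                ░┃              ┃       
 optimize later ░┃              ┃       
handleRequest(op░┃              ┃       
ptions = 38;    ░┃              ┃       
esponse = 0;    ░┃              ┃       
onfig = 1;      ▼┃              ┃       
━━━━━━━━━━━━━━━━━┛              ┃       
━━━━━━━━━━━━━┗━━━━━━━━━━━━━━━━━━┛       


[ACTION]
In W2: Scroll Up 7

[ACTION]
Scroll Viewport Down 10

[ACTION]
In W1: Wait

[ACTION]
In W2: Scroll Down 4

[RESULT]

━━━━━━━━━━━━━━━━━┓                      
or               ┃                      
─────────────────┨━━━━━━━━━━━━━━┓       
                ▲┃ris           ┃       
 optimize later ░┃──────────────┨       
handleRequest(op░┃              ┃       
ptions = 38;    ░┃              ┃       
esponse = 0;    ░┃              ┃       
onfig = 1;      ░┃              ┃       
esult = 93;     ░┃              ┃       
                █┃              ┃       
                ░┃              ┃       
                ▼┃              ┃       
━━━━━━━━━━━━━━━━━┛              ┃       
━━━━━━━━━━━━━┗━━━━━━━━━━━━━━━━━━┛       


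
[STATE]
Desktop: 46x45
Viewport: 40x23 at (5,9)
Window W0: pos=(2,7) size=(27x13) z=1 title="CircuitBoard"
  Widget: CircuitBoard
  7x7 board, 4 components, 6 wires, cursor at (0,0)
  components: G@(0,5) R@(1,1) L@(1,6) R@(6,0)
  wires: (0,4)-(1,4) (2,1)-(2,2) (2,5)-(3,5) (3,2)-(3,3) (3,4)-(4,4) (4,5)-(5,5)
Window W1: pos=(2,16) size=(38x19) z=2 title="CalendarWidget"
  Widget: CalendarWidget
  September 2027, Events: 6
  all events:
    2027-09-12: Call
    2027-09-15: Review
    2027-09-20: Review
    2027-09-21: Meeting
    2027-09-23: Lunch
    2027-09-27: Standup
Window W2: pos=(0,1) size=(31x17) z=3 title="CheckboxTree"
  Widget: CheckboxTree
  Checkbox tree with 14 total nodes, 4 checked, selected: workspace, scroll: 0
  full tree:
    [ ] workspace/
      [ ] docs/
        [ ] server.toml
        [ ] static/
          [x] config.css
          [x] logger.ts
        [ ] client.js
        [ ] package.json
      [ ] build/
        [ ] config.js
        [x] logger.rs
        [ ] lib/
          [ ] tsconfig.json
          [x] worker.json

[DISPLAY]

   [x] logger.ts         ┃              
 [ ] client.js           ┃              
 [ ] package.json        ┃              
-] build/                ┃              
 [ ] config.js           ┃              
 [x] logger.rs           ┃              
 [-] lib/                ┃              
   [ ] tsconfig.json     ┃━━━━━━━━┓     
━━━━━━━━━━━━━━━━━━━━━━━━━┛        ┃     
──────────────────────────────────┨     
         September 2027           ┃     
 Tu We Th Fr Sa Su                ┃     
     1  2  3  4  5                ┃     
  7  8  9 10 11 12*               ┃     
 14 15* 16 17 18 19               ┃     
* 21* 22 23* 24 25 26             ┃     
* 28 29 30                        ┃     
                                  ┃     
                                  ┃     
                                  ┃     
                                  ┃     
                                  ┃     
                                  ┃     


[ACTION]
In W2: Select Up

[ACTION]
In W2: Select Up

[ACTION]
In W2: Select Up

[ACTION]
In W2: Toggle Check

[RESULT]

   [x] logger.ts         ┃              
 [x] client.js           ┃              
 [x] package.json        ┃              
x] build/                ┃              
 [x] config.js           ┃              
 [x] logger.rs           ┃              
 [x] lib/                ┃              
   [x] tsconfig.json     ┃━━━━━━━━┓     
━━━━━━━━━━━━━━━━━━━━━━━━━┛        ┃     
──────────────────────────────────┨     
         September 2027           ┃     
 Tu We Th Fr Sa Su                ┃     
     1  2  3  4  5                ┃     
  7  8  9 10 11 12*               ┃     
 14 15* 16 17 18 19               ┃     
* 21* 22 23* 24 25 26             ┃     
* 28 29 30                        ┃     
                                  ┃     
                                  ┃     
                                  ┃     
                                  ┃     
                                  ┃     
                                  ┃     


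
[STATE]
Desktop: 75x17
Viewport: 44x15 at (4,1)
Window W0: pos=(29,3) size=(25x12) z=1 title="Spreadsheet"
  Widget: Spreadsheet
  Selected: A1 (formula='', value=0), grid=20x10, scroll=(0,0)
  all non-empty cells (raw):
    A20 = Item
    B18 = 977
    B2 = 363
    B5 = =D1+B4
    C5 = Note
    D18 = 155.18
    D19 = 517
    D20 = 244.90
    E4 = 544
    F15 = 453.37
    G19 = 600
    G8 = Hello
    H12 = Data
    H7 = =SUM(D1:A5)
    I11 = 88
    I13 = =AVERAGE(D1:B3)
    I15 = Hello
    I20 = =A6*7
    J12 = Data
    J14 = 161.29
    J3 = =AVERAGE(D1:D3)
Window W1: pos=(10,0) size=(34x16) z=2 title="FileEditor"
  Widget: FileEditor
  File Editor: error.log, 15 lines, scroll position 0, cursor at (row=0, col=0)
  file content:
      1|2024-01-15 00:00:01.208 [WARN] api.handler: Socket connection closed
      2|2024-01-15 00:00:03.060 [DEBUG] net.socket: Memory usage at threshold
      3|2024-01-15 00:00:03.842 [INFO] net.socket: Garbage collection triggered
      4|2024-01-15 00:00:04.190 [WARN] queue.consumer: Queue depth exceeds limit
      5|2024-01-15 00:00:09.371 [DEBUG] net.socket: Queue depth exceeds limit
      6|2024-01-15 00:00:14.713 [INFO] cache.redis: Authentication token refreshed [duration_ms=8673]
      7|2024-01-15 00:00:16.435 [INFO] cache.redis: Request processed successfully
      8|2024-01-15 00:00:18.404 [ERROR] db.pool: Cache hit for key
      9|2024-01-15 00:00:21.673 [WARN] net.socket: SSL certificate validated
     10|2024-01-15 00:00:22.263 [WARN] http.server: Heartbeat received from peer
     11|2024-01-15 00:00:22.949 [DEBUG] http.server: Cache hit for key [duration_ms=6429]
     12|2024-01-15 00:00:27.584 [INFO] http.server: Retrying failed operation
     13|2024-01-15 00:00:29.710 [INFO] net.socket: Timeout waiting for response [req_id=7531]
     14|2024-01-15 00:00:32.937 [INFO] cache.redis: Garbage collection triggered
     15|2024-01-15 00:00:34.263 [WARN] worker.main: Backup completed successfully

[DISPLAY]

      ┃ FileEditor                     ┃    
      ┠────────────────────────────────┨    
      ┃█024-01-15 00:00:01.208 [WARN] ▲┃━━━━
      ┃2024-01-15 00:00:03.060 [DEBUG]█┃    
      ┃2024-01-15 00:00:03.842 [INFO] ░┃────
      ┃2024-01-15 00:00:04.190 [WARN] ░┃    
      ┃2024-01-15 00:00:09.371 [DEBUG]░┃ B  
      ┃2024-01-15 00:00:14.713 [INFO] ░┃----
      ┃2024-01-15 00:00:16.435 [INFO] ░┃    
      ┃2024-01-15 00:00:18.404 [ERROR]░┃   3
      ┃2024-01-15 00:00:21.673 [WARN] ░┃    
      ┃2024-01-15 00:00:22.263 [WARN] ░┃    
      ┃2024-01-15 00:00:22.949 [DEBUG]░┃    
      ┃2024-01-15 00:00:27.584 [INFO] ▼┃━━━━
      ┗━━━━━━━━━━━━━━━━━━━━━━━━━━━━━━━━┛    


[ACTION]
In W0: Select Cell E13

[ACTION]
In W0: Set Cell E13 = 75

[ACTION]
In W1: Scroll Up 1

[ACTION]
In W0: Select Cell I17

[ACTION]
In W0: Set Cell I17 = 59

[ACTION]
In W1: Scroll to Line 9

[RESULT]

      ┃ FileEditor                     ┃    
      ┠────────────────────────────────┨    
      ┃2024-01-15 00:00:04.190 [WARN] ▲┃━━━━
      ┃2024-01-15 00:00:09.371 [DEBUG]░┃    
      ┃2024-01-15 00:00:14.713 [INFO] ░┃────
      ┃2024-01-15 00:00:16.435 [INFO] ░┃    
      ┃2024-01-15 00:00:18.404 [ERROR]░┃ B  
      ┃2024-01-15 00:00:21.673 [WARN] ░┃----
      ┃2024-01-15 00:00:22.263 [WARN] ░┃    
      ┃2024-01-15 00:00:22.949 [DEBUG]░┃   3
      ┃2024-01-15 00:00:27.584 [INFO] ░┃    
      ┃2024-01-15 00:00:29.710 [INFO] ░┃    
      ┃2024-01-15 00:00:32.937 [INFO] █┃    
      ┃2024-01-15 00:00:34.263 [WARN] ▼┃━━━━
      ┗━━━━━━━━━━━━━━━━━━━━━━━━━━━━━━━━┛    


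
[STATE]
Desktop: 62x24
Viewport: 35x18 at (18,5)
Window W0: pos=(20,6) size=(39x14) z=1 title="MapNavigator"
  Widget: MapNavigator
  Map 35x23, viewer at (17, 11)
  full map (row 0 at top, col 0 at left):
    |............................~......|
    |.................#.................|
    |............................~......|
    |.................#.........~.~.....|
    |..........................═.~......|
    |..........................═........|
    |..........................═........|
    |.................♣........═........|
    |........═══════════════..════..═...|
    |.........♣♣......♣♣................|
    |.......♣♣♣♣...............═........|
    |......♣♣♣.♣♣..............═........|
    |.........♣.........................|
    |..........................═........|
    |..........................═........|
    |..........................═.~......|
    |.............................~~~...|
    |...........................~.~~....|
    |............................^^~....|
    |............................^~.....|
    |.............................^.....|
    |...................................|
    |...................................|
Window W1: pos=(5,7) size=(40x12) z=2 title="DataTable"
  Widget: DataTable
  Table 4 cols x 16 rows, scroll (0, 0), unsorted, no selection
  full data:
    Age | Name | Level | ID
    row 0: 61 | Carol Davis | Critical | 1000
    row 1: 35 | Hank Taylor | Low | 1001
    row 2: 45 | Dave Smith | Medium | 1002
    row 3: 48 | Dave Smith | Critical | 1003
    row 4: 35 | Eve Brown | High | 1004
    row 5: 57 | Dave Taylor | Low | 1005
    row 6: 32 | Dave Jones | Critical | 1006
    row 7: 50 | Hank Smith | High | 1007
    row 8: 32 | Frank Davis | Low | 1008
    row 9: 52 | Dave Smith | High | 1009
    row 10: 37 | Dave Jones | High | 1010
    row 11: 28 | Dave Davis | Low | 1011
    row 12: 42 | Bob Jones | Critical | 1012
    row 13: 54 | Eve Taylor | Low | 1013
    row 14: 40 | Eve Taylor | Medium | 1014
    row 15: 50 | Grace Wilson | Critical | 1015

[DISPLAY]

                                   
  ┏━━━━━━━━━━━━━━━━━━━━━━━━━━━━━━━━
━━━━━━━━━━━━━━━━━━━━━━━━━━┓        
                          ┃────────
──────────────────────────┨...═....
    │Level   │ID          ┃...═....
────┼────────┼────        ┃..════..
vis │Critical│1000        ┃........
lor │Low     │1001        ┃...═....
th  │Medium  │1002        ┃...═....
th  │Critical│1003        ┃........
n   │High    │1004        ┃...═....
lor │Low     │1005        ┃...═....
━━━━━━━━━━━━━━━━━━━━━━━━━━┛...═.~..
  ┗━━━━━━━━━━━━━━━━━━━━━━━━━━━━━━━━
                                   
                                   
                                   


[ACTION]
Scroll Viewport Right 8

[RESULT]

                                   
━━━━━━━━━━━━━━━━━━━━━━━━━━━━━━━━┓  
━━━━━━━━━━━━━━━━━━┓             ┃  
                  ┃─────────────┨  
──────────────────┨...═........ ┃  
el   │ID          ┃...═........ ┃  
─────┼────        ┃..════..═... ┃  
tical│1000        ┃............ ┃  
     │1001        ┃...═........ ┃  
ium  │1002        ┃...═........ ┃  
tical│1003        ┃............ ┃  
h    │1004        ┃...═........ ┃  
     │1005        ┃...═........ ┃  
━━━━━━━━━━━━━━━━━━┛...═.~...... ┃  
━━━━━━━━━━━━━━━━━━━━━━━━━━━━━━━━┛  
                                   
                                   
                                   


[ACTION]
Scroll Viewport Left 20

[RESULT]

                                   
              ┏━━━━━━━━━━━━━━━━━━━━
━━━━━━━━━━━━━━━━━━━━━━━━━━━━━━━━━━━
 DataTable                         
───────────────────────────────────
Age│Name        │Level   │ID       
───┼────────────┼────────┼────     
61 │Carol Davis │Critical│1000     
35 │Hank Taylor │Low     │1001     
45 │Dave Smith  │Medium  │1002     
48 │Dave Smith  │Critical│1003     
35 │Eve Brown   │High    │1004     
57 │Dave Taylor │Low     │1005     
━━━━━━━━━━━━━━━━━━━━━━━━━━━━━━━━━━━
              ┗━━━━━━━━━━━━━━━━━━━━
                                   
                                   
                                   


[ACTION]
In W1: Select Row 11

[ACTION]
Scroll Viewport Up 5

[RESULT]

                                   
                                   
                                   
                                   
                                   
                                   
              ┏━━━━━━━━━━━━━━━━━━━━
━━━━━━━━━━━━━━━━━━━━━━━━━━━━━━━━━━━
 DataTable                         
───────────────────────────────────
Age│Name        │Level   │ID       
───┼────────────┼────────┼────     
61 │Carol Davis │Critical│1000     
35 │Hank Taylor │Low     │1001     
45 │Dave Smith  │Medium  │1002     
48 │Dave Smith  │Critical│1003     
35 │Eve Brown   │High    │1004     
57 │Dave Taylor │Low     │1005     


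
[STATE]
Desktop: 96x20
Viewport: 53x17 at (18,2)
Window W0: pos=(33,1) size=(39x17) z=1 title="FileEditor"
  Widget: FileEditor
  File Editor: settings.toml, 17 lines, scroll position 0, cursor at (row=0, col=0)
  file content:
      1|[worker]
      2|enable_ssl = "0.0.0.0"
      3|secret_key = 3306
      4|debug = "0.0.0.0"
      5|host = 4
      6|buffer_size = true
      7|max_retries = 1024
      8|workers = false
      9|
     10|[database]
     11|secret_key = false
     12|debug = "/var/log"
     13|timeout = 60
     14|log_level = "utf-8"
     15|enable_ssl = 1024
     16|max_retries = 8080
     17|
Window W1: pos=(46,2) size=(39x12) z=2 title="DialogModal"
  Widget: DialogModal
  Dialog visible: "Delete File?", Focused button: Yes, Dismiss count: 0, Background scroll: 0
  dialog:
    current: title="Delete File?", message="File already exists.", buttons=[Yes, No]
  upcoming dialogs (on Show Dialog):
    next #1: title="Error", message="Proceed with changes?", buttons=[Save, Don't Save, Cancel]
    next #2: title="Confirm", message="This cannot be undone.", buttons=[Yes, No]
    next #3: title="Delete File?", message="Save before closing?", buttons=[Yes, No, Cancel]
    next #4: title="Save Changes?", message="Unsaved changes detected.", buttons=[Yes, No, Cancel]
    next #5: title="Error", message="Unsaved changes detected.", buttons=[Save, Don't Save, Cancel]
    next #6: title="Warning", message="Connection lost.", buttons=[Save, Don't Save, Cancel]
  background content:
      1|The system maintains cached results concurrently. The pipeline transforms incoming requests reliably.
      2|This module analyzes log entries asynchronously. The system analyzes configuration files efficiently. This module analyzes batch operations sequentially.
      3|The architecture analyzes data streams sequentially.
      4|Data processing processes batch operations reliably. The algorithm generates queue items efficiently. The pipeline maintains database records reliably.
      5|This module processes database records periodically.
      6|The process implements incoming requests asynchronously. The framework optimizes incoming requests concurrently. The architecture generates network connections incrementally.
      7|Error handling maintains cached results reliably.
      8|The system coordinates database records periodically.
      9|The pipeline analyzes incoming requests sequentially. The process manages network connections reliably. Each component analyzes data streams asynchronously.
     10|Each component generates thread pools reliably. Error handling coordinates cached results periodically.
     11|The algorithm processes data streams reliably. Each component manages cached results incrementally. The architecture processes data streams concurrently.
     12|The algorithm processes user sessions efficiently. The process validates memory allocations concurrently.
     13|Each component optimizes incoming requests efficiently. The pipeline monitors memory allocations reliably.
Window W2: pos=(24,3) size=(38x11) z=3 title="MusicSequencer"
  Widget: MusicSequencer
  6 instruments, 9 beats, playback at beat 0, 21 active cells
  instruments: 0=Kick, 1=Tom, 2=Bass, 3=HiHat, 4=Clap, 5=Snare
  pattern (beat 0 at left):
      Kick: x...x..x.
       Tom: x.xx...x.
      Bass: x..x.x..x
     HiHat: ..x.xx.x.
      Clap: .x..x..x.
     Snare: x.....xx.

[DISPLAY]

               ┃ FileEditor ┏━━━━━━━━━━━━━━━━━━━━━━━━
      ┏━━━━━━━━━━━━━━━━━━━━━━━━━━━━━━━━━━━━┓         
      ┃ MusicSequencer                     ┃─────────
      ┠────────────────────────────────────┨tains cac
      ┃      ▼12345678                     ┃─────────
      ┃  Kick█···█··█·                     ┃ete File?
      ┃   Tom█·██···█·                     ┃ready exi
      ┃  Bass█··█·█··█                     ┃es]  No  
      ┃ HiHat··█·██·█·                     ┃─────────
      ┃  Clap·█··█··█·                     ┃maintains
      ┃ Snare█·····██·                     ┃dinates d
      ┗━━━━━━━━━━━━━━━━━━━━━━━━━━━━━━━━━━━━┛━━━━━━━━━
               ┃secret_key = false                  ░
               ┃debug = "/var/log"                  ░
               ┃timeout = 60                        ▼
               ┗━━━━━━━━━━━━━━━━━━━━━━━━━━━━━━━━━━━━━
                                                     


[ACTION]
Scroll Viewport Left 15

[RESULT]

                              ┃ FileEditor ┏━━━━━━━━━
                     ┏━━━━━━━━━━━━━━━━━━━━━━━━━━━━━━━
                     ┃ MusicSequencer                
                     ┠───────────────────────────────
                     ┃      ▼12345678                
                     ┃  Kick█···█··█·                
                     ┃   Tom█·██···█·                
                     ┃  Bass█··█·█··█                
                     ┃ HiHat··█·██·█·                
                     ┃  Clap·█··█··█·                
                     ┃ Snare█·····██·                
                     ┗━━━━━━━━━━━━━━━━━━━━━━━━━━━━━━━
                              ┃secret_key = false    
                              ┃debug = "/var/log"    
                              ┃timeout = 60          
                              ┗━━━━━━━━━━━━━━━━━━━━━━
                                                     


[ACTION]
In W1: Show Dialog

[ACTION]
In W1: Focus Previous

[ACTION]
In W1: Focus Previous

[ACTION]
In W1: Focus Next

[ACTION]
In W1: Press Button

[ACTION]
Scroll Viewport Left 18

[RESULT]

                                 ┃ FileEditor ┏━━━━━━
                        ┏━━━━━━━━━━━━━━━━━━━━━━━━━━━━
                        ┃ MusicSequencer             
                        ┠────────────────────────────
                        ┃      ▼12345678             
                        ┃  Kick█···█··█·             
                        ┃   Tom█·██···█·             
                        ┃  Bass█··█·█··█             
                        ┃ HiHat··█·██·█·             
                        ┃  Clap·█··█··█·             
                        ┃ Snare█·····██·             
                        ┗━━━━━━━━━━━━━━━━━━━━━━━━━━━━
                                 ┃secret_key = false 
                                 ┃debug = "/var/log" 
                                 ┃timeout = 60       
                                 ┗━━━━━━━━━━━━━━━━━━━
                                                     


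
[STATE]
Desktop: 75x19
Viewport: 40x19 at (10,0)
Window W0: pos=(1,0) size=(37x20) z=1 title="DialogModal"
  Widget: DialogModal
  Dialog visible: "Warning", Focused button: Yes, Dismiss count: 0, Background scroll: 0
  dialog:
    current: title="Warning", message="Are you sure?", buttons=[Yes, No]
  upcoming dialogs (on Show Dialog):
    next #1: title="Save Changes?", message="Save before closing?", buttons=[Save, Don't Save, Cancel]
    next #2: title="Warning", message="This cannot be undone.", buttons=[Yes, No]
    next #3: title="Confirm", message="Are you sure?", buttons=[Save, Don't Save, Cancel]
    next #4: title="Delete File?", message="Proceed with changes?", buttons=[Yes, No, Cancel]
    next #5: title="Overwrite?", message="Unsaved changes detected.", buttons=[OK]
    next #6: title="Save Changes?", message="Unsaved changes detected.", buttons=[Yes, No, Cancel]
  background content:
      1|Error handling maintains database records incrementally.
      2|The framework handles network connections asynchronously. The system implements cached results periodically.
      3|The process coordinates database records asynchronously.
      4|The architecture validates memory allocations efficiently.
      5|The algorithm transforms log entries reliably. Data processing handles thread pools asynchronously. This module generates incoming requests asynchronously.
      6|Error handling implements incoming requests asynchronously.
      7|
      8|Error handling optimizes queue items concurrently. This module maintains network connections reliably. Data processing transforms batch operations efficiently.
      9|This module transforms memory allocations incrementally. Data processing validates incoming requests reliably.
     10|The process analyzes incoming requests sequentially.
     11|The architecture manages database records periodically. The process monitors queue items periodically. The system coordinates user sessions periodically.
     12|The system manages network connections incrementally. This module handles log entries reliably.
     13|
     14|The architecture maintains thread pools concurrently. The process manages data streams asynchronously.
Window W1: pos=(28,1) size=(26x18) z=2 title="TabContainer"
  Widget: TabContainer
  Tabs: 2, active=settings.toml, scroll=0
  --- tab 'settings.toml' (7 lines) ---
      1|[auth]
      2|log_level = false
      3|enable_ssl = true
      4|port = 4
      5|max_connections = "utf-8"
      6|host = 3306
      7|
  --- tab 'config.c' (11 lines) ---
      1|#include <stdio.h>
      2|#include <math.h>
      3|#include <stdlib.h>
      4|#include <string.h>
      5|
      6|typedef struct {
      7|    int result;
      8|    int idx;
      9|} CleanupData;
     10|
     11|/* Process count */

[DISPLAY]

━━━━━━━━━━━━━━━━━━━━━━━━━━━┓            
odal              ┏━━━━━━━━━━━━━━━━━━━━━
──────────────────┃ TabContainer        
ndling maintains d┠─────────────────────
ework handles netw┃[settings.toml]│ conf
ess coordinates da┃─────────────────────
itecture validates┃[auth]               
rithm transforms l┃log_level = false    
n┌───────────────┐┃enable_ssl = true    
 │    Warning    │┃port = 4             
n│ Are you sure? │┃max_connections = "ut
u│   [Yes]  No   │┃host = 3306          
e└───────────────┘┃                     
itecture manages d┃                     
em manages network┃                     
                  ┃                     
itecture maintains┃                     
                  ┃                     
                  ┗━━━━━━━━━━━━━━━━━━━━━


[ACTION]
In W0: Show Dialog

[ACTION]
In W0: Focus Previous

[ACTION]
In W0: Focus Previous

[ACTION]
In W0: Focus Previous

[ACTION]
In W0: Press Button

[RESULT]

━━━━━━━━━━━━━━━━━━━━━━━━━━━┓            
odal              ┏━━━━━━━━━━━━━━━━━━━━━
──────────────────┃ TabContainer        
ndling maintains d┠─────────────────────
ework handles netw┃[settings.toml]│ conf
ess coordinates da┃─────────────────────
itecture validates┃[auth]               
rithm transforms l┃log_level = false    
ndling implements ┃enable_ssl = true    
                  ┃port = 4             
ndling optimizes q┃max_connections = "ut
ule transforms mem┃host = 3306          
ess analyzes incom┃                     
itecture manages d┃                     
em manages network┃                     
                  ┃                     
itecture maintains┃                     
                  ┃                     
                  ┗━━━━━━━━━━━━━━━━━━━━━


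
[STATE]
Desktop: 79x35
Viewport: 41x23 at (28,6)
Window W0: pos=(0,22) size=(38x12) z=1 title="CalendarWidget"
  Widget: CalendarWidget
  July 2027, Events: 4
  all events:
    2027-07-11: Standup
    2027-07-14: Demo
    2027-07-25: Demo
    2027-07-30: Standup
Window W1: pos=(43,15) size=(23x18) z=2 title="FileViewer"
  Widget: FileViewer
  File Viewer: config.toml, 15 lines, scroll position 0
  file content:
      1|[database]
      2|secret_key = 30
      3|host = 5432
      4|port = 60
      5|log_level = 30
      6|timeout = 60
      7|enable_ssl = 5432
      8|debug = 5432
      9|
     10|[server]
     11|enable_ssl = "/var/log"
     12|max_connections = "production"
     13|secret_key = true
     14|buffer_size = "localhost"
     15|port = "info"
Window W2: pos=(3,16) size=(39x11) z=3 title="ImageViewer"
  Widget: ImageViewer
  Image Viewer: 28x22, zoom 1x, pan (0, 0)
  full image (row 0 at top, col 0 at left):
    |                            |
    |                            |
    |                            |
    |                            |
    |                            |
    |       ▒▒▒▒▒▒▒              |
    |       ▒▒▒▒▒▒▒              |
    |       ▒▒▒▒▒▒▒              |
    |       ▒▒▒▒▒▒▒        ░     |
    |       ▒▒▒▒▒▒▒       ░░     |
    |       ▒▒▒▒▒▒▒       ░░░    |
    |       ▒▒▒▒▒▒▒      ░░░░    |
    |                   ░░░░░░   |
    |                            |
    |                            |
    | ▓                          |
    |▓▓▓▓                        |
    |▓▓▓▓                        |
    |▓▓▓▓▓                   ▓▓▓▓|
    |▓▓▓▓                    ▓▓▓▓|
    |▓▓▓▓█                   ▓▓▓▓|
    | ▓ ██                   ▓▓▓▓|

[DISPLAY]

                                         
                                         
                                         
                                         
                                         
                                         
                                         
                                         
                                         
               ┏━━━━━━━━━━━━━━━━━━━━━┓   
━━━━━━━━━━━━━┓ ┃ FileViewer          ┃   
             ┃ ┠─────────────────────┨   
─────────────┨ ┃[database]          ▲┃   
             ┃ ┃secret_key = 30     █┃   
             ┃ ┃host = 5432         ░┃   
             ┃ ┃port = 60           ░┃   
             ┃ ┃log_level = 30      ░┃   
             ┃ ┃timeout = 60        ░┃   
             ┃ ┃enable_ssl = 5432   ░┃   
             ┃ ┃debug = 5432        ░┃   
━━━━━━━━━━━━━┛ ┃                    ░┃   
         ┃     ┃[server]            ░┃   
         ┃     ┃enable_ssl = "/var/l░┃   


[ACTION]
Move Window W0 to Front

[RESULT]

                                         
                                         
                                         
                                         
                                         
                                         
                                         
                                         
                                         
               ┏━━━━━━━━━━━━━━━━━━━━━┓   
━━━━━━━━━━━━━┓ ┃ FileViewer          ┃   
             ┃ ┠─────────────────────┨   
─────────────┨ ┃[database]          ▲┃   
             ┃ ┃secret_key = 30     █┃   
             ┃ ┃host = 5432         ░┃   
             ┃ ┃port = 60           ░┃   
━━━━━━━━━┓   ┃ ┃log_level = 30      ░┃   
         ┃   ┃ ┃timeout = 60        ░┃   
─────────┨   ┃ ┃enable_ssl = 5432   ░┃   
         ┃   ┃ ┃debug = 5432        ░┃   
         ┃━━━┛ ┃                    ░┃   
         ┃     ┃[server]            ░┃   
         ┃     ┃enable_ssl = "/var/l░┃   


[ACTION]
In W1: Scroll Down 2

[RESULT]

                                         
                                         
                                         
                                         
                                         
                                         
                                         
                                         
                                         
               ┏━━━━━━━━━━━━━━━━━━━━━┓   
━━━━━━━━━━━━━┓ ┃ FileViewer          ┃   
             ┃ ┠─────────────────────┨   
─────────────┨ ┃secret_key = 30     ▲┃   
             ┃ ┃host = 5432         ░┃   
             ┃ ┃port = 60           ░┃   
             ┃ ┃log_level = 30      ░┃   
━━━━━━━━━┓   ┃ ┃timeout = 60        ░┃   
         ┃   ┃ ┃enable_ssl = 5432   ░┃   
─────────┨   ┃ ┃debug = 5432        ░┃   
         ┃   ┃ ┃                    ░┃   
         ┃━━━┛ ┃[server]            ░┃   
         ┃     ┃enable_ssl = "/var/l░┃   
         ┃     ┃max_connections = "p░┃   


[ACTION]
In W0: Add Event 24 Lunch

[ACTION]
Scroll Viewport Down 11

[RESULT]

                                         
                                         
                                         
               ┏━━━━━━━━━━━━━━━━━━━━━┓   
━━━━━━━━━━━━━┓ ┃ FileViewer          ┃   
             ┃ ┠─────────────────────┨   
─────────────┨ ┃secret_key = 30     ▲┃   
             ┃ ┃host = 5432         ░┃   
             ┃ ┃port = 60           ░┃   
             ┃ ┃log_level = 30      ░┃   
━━━━━━━━━┓   ┃ ┃timeout = 60        ░┃   
         ┃   ┃ ┃enable_ssl = 5432   ░┃   
─────────┨   ┃ ┃debug = 5432        ░┃   
         ┃   ┃ ┃                    ░┃   
         ┃━━━┛ ┃[server]            ░┃   
         ┃     ┃enable_ssl = "/var/l░┃   
         ┃     ┃max_connections = "p░┃   
         ┃     ┃secret_key = true   ░┃   
         ┃     ┃buffer_size = "local█┃   
         ┃     ┃port = "info"       ▼┃   
         ┃     ┗━━━━━━━━━━━━━━━━━━━━━┛   
━━━━━━━━━┛                               
                                         


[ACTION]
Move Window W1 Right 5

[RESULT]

                                         
                                         
                                         
                    ┏━━━━━━━━━━━━━━━━━━━━
━━━━━━━━━━━━━┓      ┃ FileViewer         
             ┃      ┠────────────────────
─────────────┨      ┃secret_key = 30     
             ┃      ┃host = 5432         
             ┃      ┃port = 60           
             ┃      ┃log_level = 30      
━━━━━━━━━┓   ┃      ┃timeout = 60        
         ┃   ┃      ┃enable_ssl = 5432   
─────────┨   ┃      ┃debug = 5432        
         ┃   ┃      ┃                    
         ┃━━━┛      ┃[server]            
         ┃          ┃enable_ssl = "/var/l
         ┃          ┃max_connections = "p
         ┃          ┃secret_key = true   
         ┃          ┃buffer_size = "local
         ┃          ┃port = "info"       
         ┃          ┗━━━━━━━━━━━━━━━━━━━━
━━━━━━━━━┛                               
                                         
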